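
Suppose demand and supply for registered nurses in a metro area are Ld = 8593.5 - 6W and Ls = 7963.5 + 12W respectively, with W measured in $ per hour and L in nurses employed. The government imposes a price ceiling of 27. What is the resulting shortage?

Shortage = 144

With W fixed at 27, quantity demanded is 8431.5 and quantity supplied is 8287.5.
Shortage = Ld - Ls = 8431.5 - 8287.5 = 144.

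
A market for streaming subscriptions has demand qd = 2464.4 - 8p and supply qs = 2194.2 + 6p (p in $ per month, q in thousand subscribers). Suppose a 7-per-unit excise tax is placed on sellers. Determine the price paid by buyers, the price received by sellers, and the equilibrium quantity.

p_b = 22.3, p_s = 15.3, q = 2286

With a tax of 7 on sellers, they supply based on the net price p_s = p_b - 7, so qs = 2152.2 + 6p_b.
Equate demand and the shifted supply: 2464.4 - 8p_b = 2152.2 + 6p_b, giving 14p_b = 312.2, so p_b = 22.3.
So p_s = 15.3 and the quantity traded is q = 2464.4 - 8(22.3) = 2286.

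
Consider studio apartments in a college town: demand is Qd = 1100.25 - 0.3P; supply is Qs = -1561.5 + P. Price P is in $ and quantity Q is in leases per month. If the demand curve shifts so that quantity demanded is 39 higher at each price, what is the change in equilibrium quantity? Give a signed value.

ΔQ = 30

Set Qd = Qs: 1100.25 - 0.3P = -1561.5 + P, so 2661.75 = 1.3P and P* = 2047.5.
Then Q* = 1100.25 - 0.3(2047.5) = 486.
After the shift, demand is Qd = 1139.25 - 0.3P.
New equilibrium: 2700.75 = 1.3P, so P = 2077.5 and Q = 516.
ΔQ = 516 - 486 = 30.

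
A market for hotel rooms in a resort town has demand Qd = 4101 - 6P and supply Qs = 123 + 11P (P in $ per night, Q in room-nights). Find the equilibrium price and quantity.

P* = 234, Q* = 2697

Set Qd = Qs: 4101 - 6P = 123 + 11P, so 3978 = 17P and P* = 234.
Substitute back: Q* = 4101 - 6(234) = 2697.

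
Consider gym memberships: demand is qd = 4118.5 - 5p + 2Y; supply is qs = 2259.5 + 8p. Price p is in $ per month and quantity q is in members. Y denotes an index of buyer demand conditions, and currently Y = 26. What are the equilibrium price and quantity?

p* = 147, q* = 3435.5

With Y = 26, demand is qd = 4170.5 - 5p.
Set qd = qs: 4170.5 - 5p = 2259.5 + 8p, so 1911 = 13p and p* = 147.
Substitute back: q* = 4170.5 - 5(147) = 3435.5.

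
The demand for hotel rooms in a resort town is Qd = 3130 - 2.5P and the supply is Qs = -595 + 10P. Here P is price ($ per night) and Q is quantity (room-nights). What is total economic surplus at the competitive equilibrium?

Total surplus = 1422056.25

At equilibrium Qd = Qs, so 3130 - 2.5P = -595 + 10P; collecting terms, 3725 = 12.5P and P* = 298.
Substitute back: Q* = 3130 - 2.5(298) = 2385.
Demand choke price = 1252; supply choke price = 59.5. CS = ½(1252 - 298)(2385) = 1137645; PS = ½(298 - 59.5)(2385) = 284411.25. Total surplus = 1422056.25.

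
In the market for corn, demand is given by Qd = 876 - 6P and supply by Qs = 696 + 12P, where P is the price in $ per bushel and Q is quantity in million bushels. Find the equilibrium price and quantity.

P* = 10, Q* = 816

At equilibrium Qd = Qs, so 876 - 6P = 696 + 12P; collecting terms, 180 = 18P and P* = 10.
Then Q* = 876 - 6(10) = 816.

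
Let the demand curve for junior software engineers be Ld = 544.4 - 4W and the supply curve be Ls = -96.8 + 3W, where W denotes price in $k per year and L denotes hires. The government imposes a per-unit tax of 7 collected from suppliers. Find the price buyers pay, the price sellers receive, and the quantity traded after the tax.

The tax drives a wedge W_b - W_s = 7. Substituting W_s = W_b - 7 into supply: Ls = -117.8 + 3W_b.
Set Ld = Ls: 544.4 - 4W_b = -117.8 + 3W_b, so 662.2 = 7W_b and W_b = 94.6.
Then W_s = 94.6 - 7 = 87.6 and L = 544.4 - 4(94.6) = 166.

W_b = 94.6, W_s = 87.6, L = 166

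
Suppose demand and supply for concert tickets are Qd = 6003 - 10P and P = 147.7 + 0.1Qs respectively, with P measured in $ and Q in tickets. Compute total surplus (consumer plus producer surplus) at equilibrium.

Total surplus = 512116.9

Inverting to quantity form: Qs = -1477 + 10P.
Set Qd = Qs: 6003 - 10P = -1477 + 10P, so 7480 = 20P and P* = 374.
Then Q* = 6003 - 10(374) = 2263.
Demand choke price = 600.3; supply choke price = 147.7. CS = ½(600.3 - 374)(2263) = 256058.45; PS = ½(374 - 147.7)(2263) = 256058.45. Total surplus = 512116.9.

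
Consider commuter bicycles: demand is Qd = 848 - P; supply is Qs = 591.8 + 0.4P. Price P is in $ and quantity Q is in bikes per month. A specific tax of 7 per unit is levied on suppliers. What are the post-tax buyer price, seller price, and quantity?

Suppliers keep P_s = P_b - 7 per unit, so supply in terms of the buyer price is Qs = 589 + 0.4P_b.
Set Qd = Qs: 848 - P_b = 589 + 0.4P_b, so 259 = 1.4P_b and P_b = 185.
So P_s = 178 and the quantity traded is Q = 848 - 185 = 663.

P_b = 185, P_s = 178, Q = 663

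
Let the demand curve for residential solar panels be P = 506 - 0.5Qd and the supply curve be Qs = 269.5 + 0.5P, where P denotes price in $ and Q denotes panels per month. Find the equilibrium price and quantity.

P* = 297, Q* = 418

Solving each curve for Q: Qd = 1012 - 2P.
Equating demand and supply, 1012 - 2P = 269.5 + 0.5P gives 2.5P = 742.5, so P* = 297.
Substitute back: Q* = 1012 - 2(297) = 418.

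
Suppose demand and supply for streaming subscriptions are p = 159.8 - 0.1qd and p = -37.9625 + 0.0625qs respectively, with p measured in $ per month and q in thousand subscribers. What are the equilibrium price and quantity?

Rewriting in direct form: qd = 1598 - 10p and qs = 607.4 + 16p.
Equating demand and supply, 1598 - 10p = 607.4 + 16p gives 26p = 990.6, so p* = 38.1.
Plugging p* into demand: q* = 1598 - 10(38.1) = 1217.

p* = 38.1, q* = 1217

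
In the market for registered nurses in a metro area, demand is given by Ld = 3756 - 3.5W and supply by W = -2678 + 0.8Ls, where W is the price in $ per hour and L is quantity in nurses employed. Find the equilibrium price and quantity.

In direct form, Ls = 3347.5 + 1.25W.
The market clears where 3756 - 3.5W = 3347.5 + 1.25W. Rearranging, 4.75W = 408.5, hence W* = 86.
From the demand curve, L* = 3756 - 3.5(86) = 3455.

W* = 86, L* = 3455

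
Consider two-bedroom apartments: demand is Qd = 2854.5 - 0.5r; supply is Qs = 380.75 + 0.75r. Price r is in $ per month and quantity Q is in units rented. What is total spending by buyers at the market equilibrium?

At equilibrium Qd = Qs, so 2854.5 - 0.5r = 380.75 + 0.75r; collecting terms, 2473.75 = 1.25r and r* = 1979.
Plugging r* into demand: Q* = 2854.5 - 0.5(1979) = 1865.
Total spending by buyers = r* × Q* = 1979 × 1865 = 3690835.

Total spending by buyers = 3690835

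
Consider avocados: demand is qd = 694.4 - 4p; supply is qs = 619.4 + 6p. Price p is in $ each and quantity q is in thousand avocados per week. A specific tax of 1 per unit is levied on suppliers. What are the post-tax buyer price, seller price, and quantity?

p_b = 8.1, p_s = 7.1, q = 662

Suppliers keep p_s = p_b - 1 per unit, so supply in terms of the buyer price is qs = 613.4 + 6p_b.
Equate demand and the shifted supply: 694.4 - 4p_b = 613.4 + 6p_b, giving 10p_b = 81, so p_b = 8.1.
So p_s = 7.1 and the quantity traded is q = 694.4 - 4(8.1) = 662.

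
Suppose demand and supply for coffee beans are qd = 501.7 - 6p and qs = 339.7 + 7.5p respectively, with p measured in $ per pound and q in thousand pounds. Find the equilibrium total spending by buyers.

Total spending by buyers = 5156.4

The market clears where 501.7 - 6p = 339.7 + 7.5p. Rearranging, 13.5p = 162, hence p* = 12.
Then q* = 501.7 - 6(12) = 429.7.
Total spending by buyers = p* × q* = 12 × 429.7 = 5156.4.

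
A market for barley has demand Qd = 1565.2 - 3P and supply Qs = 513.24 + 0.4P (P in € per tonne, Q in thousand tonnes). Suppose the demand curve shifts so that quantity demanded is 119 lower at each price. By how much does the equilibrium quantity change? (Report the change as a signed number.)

ΔQ = -14

At equilibrium Qd = Qs, so 1565.2 - 3P = 513.24 + 0.4P; collecting terms, 1051.96 = 3.4P and P* = 309.4.
Substitute back: Q* = 1565.2 - 3(309.4) = 637.
After the shift, demand is Qd = 1446.2 - 3P.
New equilibrium: 932.96 = 3.4P, so P = 274.4 and Q = 623.
ΔQ = 623 - 637 = -14.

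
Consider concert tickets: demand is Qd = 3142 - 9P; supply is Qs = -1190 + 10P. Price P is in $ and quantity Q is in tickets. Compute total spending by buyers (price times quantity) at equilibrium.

At equilibrium Qd = Qs, so 3142 - 9P = -1190 + 10P; collecting terms, 4332 = 19P and P* = 228.
Plugging P* into demand: Q* = 3142 - 9(228) = 1090.
Total spending by buyers = P* × Q* = 228 × 1090 = 248520.

Total spending by buyers = 248520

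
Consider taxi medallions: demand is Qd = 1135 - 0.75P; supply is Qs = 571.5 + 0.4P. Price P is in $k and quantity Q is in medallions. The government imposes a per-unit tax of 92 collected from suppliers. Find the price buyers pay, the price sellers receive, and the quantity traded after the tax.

With a tax of 92 on suppliers, they supply based on the net price P_s = P_b - 92, so Qs = 534.7 + 0.4P_b.
Market clearing requires 1135 - 0.75P_b = 534.7 + 0.4P_b; hence 600.3 = 1.15P_b and P_b = 522.
So P_s = 430 and the quantity traded is Q = 1135 - 0.75(522) = 743.5.

P_b = 522, P_s = 430, Q = 743.5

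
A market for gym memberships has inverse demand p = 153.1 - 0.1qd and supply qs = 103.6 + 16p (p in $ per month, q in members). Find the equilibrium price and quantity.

p* = 54.9, q* = 982

Rewriting in direct form: qd = 1531 - 10p.
Set qd = qs: 1531 - 10p = 103.6 + 16p, so 1427.4 = 26p and p* = 54.9.
Plugging p* into demand: q* = 1531 - 10(54.9) = 982.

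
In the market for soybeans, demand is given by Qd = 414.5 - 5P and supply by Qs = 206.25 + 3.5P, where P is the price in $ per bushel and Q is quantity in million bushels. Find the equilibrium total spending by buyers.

At equilibrium Qd = Qs, so 414.5 - 5P = 206.25 + 3.5P; collecting terms, 208.25 = 8.5P and P* = 24.5.
Substitute back: Q* = 414.5 - 5(24.5) = 292.
Total spending by buyers = P* × Q* = 24.5 × 292 = 7154.

Total spending by buyers = 7154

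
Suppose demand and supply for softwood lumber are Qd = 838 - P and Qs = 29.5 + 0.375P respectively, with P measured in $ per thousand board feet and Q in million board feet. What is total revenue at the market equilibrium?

Set Qd = Qs: 838 - P = 29.5 + 0.375P, so 808.5 = 1.375P and P* = 588.
From the demand curve, Q* = 838 - 588 = 250.
Total revenue = P* × Q* = 588 × 250 = 147000.

Total revenue = 147000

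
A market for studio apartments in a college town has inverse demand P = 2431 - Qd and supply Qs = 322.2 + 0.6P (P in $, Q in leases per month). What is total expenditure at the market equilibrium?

Solving each curve for Q: Qd = 2431 - P.
The market clears where 2431 - P = 322.2 + 0.6P. Rearranging, 1.6P = 2108.8, hence P* = 1318.
Substitute back: Q* = 2431 - 1318 = 1113.
Total expenditure = P* × Q* = 1318 × 1113 = 1466934.

Total expenditure = 1466934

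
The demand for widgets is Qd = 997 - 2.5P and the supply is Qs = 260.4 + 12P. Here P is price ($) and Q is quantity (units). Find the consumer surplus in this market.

Consumer surplus = 151380

Equating demand and supply, 997 - 2.5P = 260.4 + 12P gives 14.5P = 736.6, so P* = 50.8.
Substitute back: Q* = 997 - 2.5(50.8) = 870.
Demand choke price (Qd = 0): P = 997/2.5 = 398.8. Consumer surplus = ½ × (398.8 - 50.8) × 870 = 151380.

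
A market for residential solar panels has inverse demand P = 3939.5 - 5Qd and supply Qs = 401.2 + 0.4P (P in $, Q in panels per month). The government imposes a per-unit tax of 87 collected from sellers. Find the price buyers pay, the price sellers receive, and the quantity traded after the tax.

Rewriting in direct form: Qd = 787.9 - 0.2P.
With a tax of 87 on sellers, they supply based on the net price P_s = P_b - 87, so Qs = 366.4 + 0.4P_b.
Set Qd = Qs: 787.9 - 0.2P_b = 366.4 + 0.4P_b, so 421.5 = 0.6P_b and P_b = 702.5.
So P_s = 615.5 and the quantity traded is Q = 787.9 - 0.2(702.5) = 647.4.

P_b = 702.5, P_s = 615.5, Q = 647.4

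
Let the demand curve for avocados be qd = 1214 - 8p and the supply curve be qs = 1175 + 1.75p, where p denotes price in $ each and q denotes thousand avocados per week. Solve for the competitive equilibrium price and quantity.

p* = 4, q* = 1182

The market clears where 1214 - 8p = 1175 + 1.75p. Rearranging, 9.75p = 39, hence p* = 4.
Then q* = 1214 - 8(4) = 1182.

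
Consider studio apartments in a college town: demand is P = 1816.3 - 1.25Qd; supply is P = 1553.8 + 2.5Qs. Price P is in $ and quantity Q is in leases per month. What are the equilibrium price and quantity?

P* = 1728.8, Q* = 70

In direct form, Qd = 1453.04 - 0.8P and Qs = -621.52 + 0.4P.
Set Qd = Qs: 1453.04 - 0.8P = -621.52 + 0.4P, so 2074.56 = 1.2P and P* = 1728.8.
Plugging P* into demand: Q* = 1453.04 - 0.8(1728.8) = 70.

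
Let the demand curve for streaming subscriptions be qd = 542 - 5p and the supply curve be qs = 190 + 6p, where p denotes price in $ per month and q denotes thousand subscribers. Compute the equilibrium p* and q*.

Set qd = qs: 542 - 5p = 190 + 6p, so 352 = 11p and p* = 32.
Plugging p* into demand: q* = 542 - 5(32) = 382.

p* = 32, q* = 382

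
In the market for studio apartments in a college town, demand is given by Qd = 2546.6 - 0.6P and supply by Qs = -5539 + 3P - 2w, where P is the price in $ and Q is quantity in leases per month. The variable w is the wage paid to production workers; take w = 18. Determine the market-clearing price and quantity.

P* = 2256, Q* = 1193

With w = 18, supply is Qs = -5575 + 3P.
Set Qd = Qs: 2546.6 - 0.6P = -5575 + 3P, so 8121.6 = 3.6P and P* = 2256.
Plugging P* into demand: Q* = 2546.6 - 0.6(2256) = 1193.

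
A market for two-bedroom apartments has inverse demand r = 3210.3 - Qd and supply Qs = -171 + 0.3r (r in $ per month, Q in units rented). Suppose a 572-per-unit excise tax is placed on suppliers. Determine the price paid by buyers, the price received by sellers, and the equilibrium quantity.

Rewriting in direct form: Qd = 3210.3 - r.
Suppliers keep r_s = r_b - 572 per unit, so supply in terms of the buyer price is Qs = -342.6 + 0.3r_b.
Equate demand and the shifted supply: 3210.3 - r_b = -342.6 + 0.3r_b, giving 1.3r_b = 3552.9, so r_b = 2733.
Then r_s = 2733 - 572 = 2161 and Q = 3210.3 - 2733 = 477.3.

r_b = 2733, r_s = 2161, Q = 477.3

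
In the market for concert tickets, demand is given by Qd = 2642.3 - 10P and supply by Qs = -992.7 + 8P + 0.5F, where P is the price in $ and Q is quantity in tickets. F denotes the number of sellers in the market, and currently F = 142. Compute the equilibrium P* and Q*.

With F = 142, supply is Qs = -921.7 + 8P.
The market clears where 2642.3 - 10P = -921.7 + 8P. Rearranging, 18P = 3564, hence P* = 198.
Substitute back: Q* = 2642.3 - 10(198) = 662.3.

P* = 198, Q* = 662.3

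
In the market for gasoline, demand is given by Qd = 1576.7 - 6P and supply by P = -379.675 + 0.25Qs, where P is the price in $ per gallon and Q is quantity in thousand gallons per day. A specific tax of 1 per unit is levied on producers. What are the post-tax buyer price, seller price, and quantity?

Solving each curve for Q: Qs = 1518.7 + 4P.
The tax drives a wedge P_b - P_s = 1. Substituting P_s = P_b - 1 into supply: Qs = 1514.7 + 4P_b.
Equate demand and the shifted supply: 1576.7 - 6P_b = 1514.7 + 4P_b, giving 10P_b = 62, so P_b = 6.2.
So P_s = 5.2 and the quantity traded is Q = 1576.7 - 6(6.2) = 1539.5.

P_b = 6.2, P_s = 5.2, Q = 1539.5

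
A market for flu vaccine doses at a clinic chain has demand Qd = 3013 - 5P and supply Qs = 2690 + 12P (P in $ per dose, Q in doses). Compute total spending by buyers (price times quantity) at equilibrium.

Total spending by buyers = 55442

The market clears where 3013 - 5P = 2690 + 12P. Rearranging, 17P = 323, hence P* = 19.
Then Q* = 3013 - 5(19) = 2918.
Total spending by buyers = P* × Q* = 19 × 2918 = 55442.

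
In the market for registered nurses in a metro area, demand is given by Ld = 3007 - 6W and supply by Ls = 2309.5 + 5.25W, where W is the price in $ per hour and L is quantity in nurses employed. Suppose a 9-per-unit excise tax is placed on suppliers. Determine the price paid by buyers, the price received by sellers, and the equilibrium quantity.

W_b = 66.2, W_s = 57.2, L = 2609.8

The tax drives a wedge W_b - W_s = 9. Substituting W_s = W_b - 9 into supply: Ls = 2262.25 + 5.25W_b.
Market clearing requires 3007 - 6W_b = 2262.25 + 5.25W_b; hence 744.75 = 11.25W_b and W_b = 66.2.
Then W_s = 66.2 - 9 = 57.2 and L = 3007 - 6(66.2) = 2609.8.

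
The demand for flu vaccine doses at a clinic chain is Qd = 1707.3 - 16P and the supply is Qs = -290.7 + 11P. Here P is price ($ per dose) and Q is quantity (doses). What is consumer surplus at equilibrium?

Consumer surplus = 8557.5903125

Set Qd = Qs: 1707.3 - 16P = -290.7 + 11P, so 1998 = 27P and P* = 74.
Plugging P* into demand: Q* = 1707.3 - 16(74) = 523.3.
Demand choke price (Qd = 0): P = 1707.3/16 = 106.70625. Consumer surplus = ½ × (106.70625 - 74) × 523.3 = 8557.5903125.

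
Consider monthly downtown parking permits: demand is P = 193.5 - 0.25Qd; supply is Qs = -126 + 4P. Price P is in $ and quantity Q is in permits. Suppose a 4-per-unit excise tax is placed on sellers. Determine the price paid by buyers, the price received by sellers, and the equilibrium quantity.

Solving each curve for Q: Qd = 774 - 4P.
With a tax of 4 on sellers, they supply based on the net price P_s = P_b - 4, so Qs = -142 + 4P_b.
Set Qd = Qs: 774 - 4P_b = -142 + 4P_b, so 916 = 8P_b and P_b = 114.5.
So P_s = 110.5 and the quantity traded is Q = 774 - 4(114.5) = 316.

P_b = 114.5, P_s = 110.5, Q = 316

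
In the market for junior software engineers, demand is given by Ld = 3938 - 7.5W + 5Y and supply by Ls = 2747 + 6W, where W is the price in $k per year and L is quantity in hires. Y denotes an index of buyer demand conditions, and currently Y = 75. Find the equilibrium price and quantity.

W* = 116, L* = 3443

With Y = 75, demand is Ld = 4313 - 7.5W.
Equating demand and supply, 4313 - 7.5W = 2747 + 6W gives 13.5W = 1566, so W* = 116.
Substitute back: L* = 4313 - 7.5(116) = 3443.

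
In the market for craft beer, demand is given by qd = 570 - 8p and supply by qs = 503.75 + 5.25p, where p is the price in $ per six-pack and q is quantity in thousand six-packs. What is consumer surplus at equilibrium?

Set qd = qs: 570 - 8p = 503.75 + 5.25p, so 66.25 = 13.25p and p* = 5.
Plugging p* into demand: q* = 570 - 8(5) = 530.
Demand choke price (qd = 0): p = 570/8 = 71.25. Consumer surplus = ½ × (71.25 - 5) × 530 = 17556.25.

Consumer surplus = 17556.25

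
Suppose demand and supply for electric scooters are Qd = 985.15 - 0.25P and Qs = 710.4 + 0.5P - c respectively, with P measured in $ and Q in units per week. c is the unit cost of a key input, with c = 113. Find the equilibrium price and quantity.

With c = 113, supply is Qs = 597.4 + 0.5P.
Set Qd = Qs: 985.15 - 0.25P = 597.4 + 0.5P, so 387.75 = 0.75P and P* = 517.
Plugging P* into demand: Q* = 985.15 - 0.25(517) = 855.9.

P* = 517, Q* = 855.9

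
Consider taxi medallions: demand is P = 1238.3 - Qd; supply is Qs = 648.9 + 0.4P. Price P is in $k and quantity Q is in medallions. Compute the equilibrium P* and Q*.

Inverting to quantity form: Qd = 1238.3 - P.
At equilibrium Qd = Qs, so 1238.3 - P = 648.9 + 0.4P; collecting terms, 589.4 = 1.4P and P* = 421.
Plugging P* into demand: Q* = 1238.3 - 421 = 817.3.

P* = 421, Q* = 817.3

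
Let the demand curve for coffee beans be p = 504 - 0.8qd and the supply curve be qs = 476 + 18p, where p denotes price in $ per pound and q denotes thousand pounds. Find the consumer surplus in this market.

Consumer surplus = 153760

In direct form, qd = 630 - 1.25p.
The market clears where 630 - 1.25p = 476 + 18p. Rearranging, 19.25p = 154, hence p* = 8.
Substitute back: q* = 630 - 1.25(8) = 620.
Demand choke price (qd = 0): p = 630/1.25 = 504. Consumer surplus = ½ × (504 - 8) × 620 = 153760.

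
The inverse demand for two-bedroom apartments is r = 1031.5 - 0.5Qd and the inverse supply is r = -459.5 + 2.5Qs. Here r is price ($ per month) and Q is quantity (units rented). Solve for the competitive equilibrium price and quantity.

r* = 783, Q* = 497

In direct form, Qd = 2063 - 2r and Qs = 183.8 + 0.4r.
The market clears where 2063 - 2r = 183.8 + 0.4r. Rearranging, 2.4r = 1879.2, hence r* = 783.
From the demand curve, Q* = 2063 - 2(783) = 497.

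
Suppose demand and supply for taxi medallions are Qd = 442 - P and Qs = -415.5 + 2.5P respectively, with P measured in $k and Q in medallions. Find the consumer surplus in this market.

Equating demand and supply, 442 - P = -415.5 + 2.5P gives 3.5P = 857.5, so P* = 245.
From the demand curve, Q* = 442 - 245 = 197.
Demand choke price (Qd = 0): P = 442. Consumer surplus = ½ × (442 - 245) × 197 = 19404.5.

Consumer surplus = 19404.5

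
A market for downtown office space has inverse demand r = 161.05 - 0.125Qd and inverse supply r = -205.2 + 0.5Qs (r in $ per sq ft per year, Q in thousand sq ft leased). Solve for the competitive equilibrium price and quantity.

r* = 87.8, Q* = 586

Rewriting in direct form: Qd = 1288.4 - 8r and Qs = 410.4 + 2r.
Set Qd = Qs: 1288.4 - 8r = 410.4 + 2r, so 878 = 10r and r* = 87.8.
Plugging r* into demand: Q* = 1288.4 - 8(87.8) = 586.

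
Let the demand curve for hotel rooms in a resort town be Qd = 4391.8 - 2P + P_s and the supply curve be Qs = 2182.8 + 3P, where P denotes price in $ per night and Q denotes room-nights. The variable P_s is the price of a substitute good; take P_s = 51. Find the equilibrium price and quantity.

P* = 452, Q* = 3538.8

With P_s = 51, demand is Qd = 4442.8 - 2P.
The market clears where 4442.8 - 2P = 2182.8 + 3P. Rearranging, 5P = 2260, hence P* = 452.
Then Q* = 4442.8 - 2(452) = 3538.8.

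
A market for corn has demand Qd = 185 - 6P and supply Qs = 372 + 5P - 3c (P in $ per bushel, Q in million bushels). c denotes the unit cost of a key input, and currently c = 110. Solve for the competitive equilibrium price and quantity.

With c = 110, supply is Qs = 42 + 5P.
Equating demand and supply, 185 - 6P = 42 + 5P gives 11P = 143, so P* = 13.
Plugging P* into demand: Q* = 185 - 6(13) = 107.

P* = 13, Q* = 107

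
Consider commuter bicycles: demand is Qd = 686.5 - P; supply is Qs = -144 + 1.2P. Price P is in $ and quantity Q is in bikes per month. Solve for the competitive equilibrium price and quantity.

P* = 377.5, Q* = 309

At equilibrium Qd = Qs, so 686.5 - P = -144 + 1.2P; collecting terms, 830.5 = 2.2P and P* = 377.5.
From the demand curve, Q* = 686.5 - 377.5 = 309.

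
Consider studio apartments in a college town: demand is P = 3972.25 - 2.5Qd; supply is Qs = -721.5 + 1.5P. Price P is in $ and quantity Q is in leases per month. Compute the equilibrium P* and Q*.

P* = 1216, Q* = 1102.5

Inverting to quantity form: Qd = 1588.9 - 0.4P.
At equilibrium Qd = Qs, so 1588.9 - 0.4P = -721.5 + 1.5P; collecting terms, 2310.4 = 1.9P and P* = 1216.
Then Q* = 1588.9 - 0.4(1216) = 1102.5.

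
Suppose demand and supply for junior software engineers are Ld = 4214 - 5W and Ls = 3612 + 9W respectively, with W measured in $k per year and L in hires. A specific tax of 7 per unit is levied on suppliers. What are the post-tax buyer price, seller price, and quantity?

Suppliers keep W_s = W_b - 7 per unit, so supply in terms of the buyer price is Ls = 3549 + 9W_b.
Equate demand and the shifted supply: 4214 - 5W_b = 3549 + 9W_b, giving 14W_b = 665, so W_b = 47.5.
So W_s = 40.5 and the quantity traded is L = 4214 - 5(47.5) = 3976.5.

W_b = 47.5, W_s = 40.5, L = 3976.5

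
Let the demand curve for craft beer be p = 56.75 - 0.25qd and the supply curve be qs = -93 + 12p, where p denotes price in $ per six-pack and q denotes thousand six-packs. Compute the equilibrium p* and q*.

p* = 20, q* = 147

In direct form, qd = 227 - 4p.
Equating demand and supply, 227 - 4p = -93 + 12p gives 16p = 320, so p* = 20.
Substitute back: q* = 227 - 4(20) = 147.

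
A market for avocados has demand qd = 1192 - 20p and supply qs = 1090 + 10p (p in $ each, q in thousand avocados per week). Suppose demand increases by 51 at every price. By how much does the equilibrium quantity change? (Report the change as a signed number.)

Δq = 17

At equilibrium qd = qs, so 1192 - 20p = 1090 + 10p; collecting terms, 102 = 30p and p* = 3.4.
Then q* = 1192 - 20(3.4) = 1124.
After the shift, demand is qd = 1243 - 20p.
New equilibrium: 153 = 30p, so p = 5.1 and q = 1141.
Δq = 1141 - 1124 = 17.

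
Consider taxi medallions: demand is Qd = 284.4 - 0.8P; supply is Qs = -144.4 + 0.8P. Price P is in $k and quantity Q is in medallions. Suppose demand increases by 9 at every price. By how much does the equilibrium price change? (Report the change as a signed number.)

ΔP = 5.625

Equating demand and supply, 284.4 - 0.8P = -144.4 + 0.8P gives 1.6P = 428.8, so P* = 268.
Substitute back: Q* = 284.4 - 0.8(268) = 70.
After the shift, demand is Qd = 293.4 - 0.8P.
Re-solving, 1.6P = 437.8 gives P = 273.625 and Q = 74.5.
ΔP = 273.625 - 268 = 5.625.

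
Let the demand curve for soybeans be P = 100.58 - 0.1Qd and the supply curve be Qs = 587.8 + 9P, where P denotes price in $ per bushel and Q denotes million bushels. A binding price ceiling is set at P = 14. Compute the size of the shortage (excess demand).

In direct form, Qd = 1005.8 - 10P.
Evaluating both curves at the ceiling price 14 gives Qd = 865.8, Qs = 713.8.
Shortage = Qd - Qs = 865.8 - 713.8 = 152.

Shortage = 152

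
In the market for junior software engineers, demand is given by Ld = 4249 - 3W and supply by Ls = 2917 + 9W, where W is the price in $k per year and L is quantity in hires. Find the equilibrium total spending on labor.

Total spending on labor = 434676

At equilibrium Ld = Ls, so 4249 - 3W = 2917 + 9W; collecting terms, 1332 = 12W and W* = 111.
Then L* = 4249 - 3(111) = 3916.
Total spending on labor = W* × L* = 111 × 3916 = 434676.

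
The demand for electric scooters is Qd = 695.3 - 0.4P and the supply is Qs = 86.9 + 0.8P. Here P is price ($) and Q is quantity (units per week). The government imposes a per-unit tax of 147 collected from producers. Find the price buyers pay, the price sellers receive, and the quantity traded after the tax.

P_b = 605, P_s = 458, Q = 453.3

The tax drives a wedge P_b - P_s = 147. Substituting P_s = P_b - 147 into supply: Qs = -30.7 + 0.8P_b.
Equate demand and the shifted supply: 695.3 - 0.4P_b = -30.7 + 0.8P_b, giving 1.2P_b = 726, so P_b = 605.
Then P_s = 605 - 147 = 458 and Q = 695.3 - 0.4(605) = 453.3.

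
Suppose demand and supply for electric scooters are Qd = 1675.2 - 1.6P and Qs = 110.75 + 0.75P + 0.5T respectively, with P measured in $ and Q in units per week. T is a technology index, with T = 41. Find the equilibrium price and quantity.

P* = 657, Q* = 624

With T = 41, supply is Qs = 131.25 + 0.75P.
At equilibrium Qd = Qs, so 1675.2 - 1.6P = 131.25 + 0.75P; collecting terms, 1543.95 = 2.35P and P* = 657.
Substitute back: Q* = 1675.2 - 1.6(657) = 624.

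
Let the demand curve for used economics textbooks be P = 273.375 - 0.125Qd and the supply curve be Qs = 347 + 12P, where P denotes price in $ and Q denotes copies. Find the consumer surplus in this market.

Solving each curve for Q: Qd = 2187 - 8P.
Set Qd = Qs: 2187 - 8P = 347 + 12P, so 1840 = 20P and P* = 92.
Plugging P* into demand: Q* = 2187 - 8(92) = 1451.
Demand choke price (Qd = 0): P = 2187/8 = 273.375. Consumer surplus = ½ × (273.375 - 92) × 1451 = 131587.5625.

Consumer surplus = 131587.5625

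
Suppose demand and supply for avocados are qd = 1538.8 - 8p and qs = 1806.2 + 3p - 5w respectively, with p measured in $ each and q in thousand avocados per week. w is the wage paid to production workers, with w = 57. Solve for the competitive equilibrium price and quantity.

With w = 57, supply is qs = 1521.2 + 3p.
Equating demand and supply, 1538.8 - 8p = 1521.2 + 3p gives 11p = 17.6, so p* = 1.6.
Plugging p* into demand: q* = 1538.8 - 8(1.6) = 1526.

p* = 1.6, q* = 1526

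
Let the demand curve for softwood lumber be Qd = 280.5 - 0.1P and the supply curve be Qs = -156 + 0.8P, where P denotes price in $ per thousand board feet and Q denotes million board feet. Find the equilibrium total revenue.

Total revenue = 112520

Equating demand and supply, 280.5 - 0.1P = -156 + 0.8P gives 0.9P = 436.5, so P* = 485.
From the demand curve, Q* = 280.5 - 0.1(485) = 232.
Total revenue = P* × Q* = 485 × 232 = 112520.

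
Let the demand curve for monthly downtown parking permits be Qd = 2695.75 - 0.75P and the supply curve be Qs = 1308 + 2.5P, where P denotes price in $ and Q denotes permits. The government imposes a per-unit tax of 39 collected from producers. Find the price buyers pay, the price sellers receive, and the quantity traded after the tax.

P_b = 457, P_s = 418, Q = 2353

The tax drives a wedge P_b - P_s = 39. Substituting P_s = P_b - 39 into supply: Qs = 1210.5 + 2.5P_b.
Equate demand and the shifted supply: 2695.75 - 0.75P_b = 1210.5 + 2.5P_b, giving 3.25P_b = 1485.25, so P_b = 457.
So P_s = 418 and the quantity traded is Q = 2695.75 - 0.75(457) = 2353.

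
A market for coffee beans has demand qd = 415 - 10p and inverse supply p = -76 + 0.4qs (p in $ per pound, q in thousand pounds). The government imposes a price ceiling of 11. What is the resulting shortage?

Solving each curve for q: qs = 190 + 2.5p.
With p fixed at 11, quantity demanded is 305 and quantity supplied is 217.5.
Shortage = qd - qs = 305 - 217.5 = 87.5.

Shortage = 87.5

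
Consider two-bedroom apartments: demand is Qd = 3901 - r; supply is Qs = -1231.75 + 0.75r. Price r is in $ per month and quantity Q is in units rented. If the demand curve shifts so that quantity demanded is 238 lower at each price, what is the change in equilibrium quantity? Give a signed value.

Set Qd = Qs: 3901 - r = -1231.75 + 0.75r, so 5132.75 = 1.75r and r* = 2933.
Then Q* = 3901 - 2933 = 968.
After the shift, demand is Qd = 3663 - r.
Re-solving, 1.75r = 4894.75 gives r = 2797 and Q = 866.
ΔQ = 866 - 968 = -102.

ΔQ = -102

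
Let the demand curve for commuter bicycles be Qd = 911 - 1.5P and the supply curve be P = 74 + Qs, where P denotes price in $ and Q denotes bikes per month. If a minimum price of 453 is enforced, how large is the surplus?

Solving each curve for Q: Qs = -74 + P.
At P = 453: Qd = 231.5 and Qs = 379.
Surplus = Qs - Qd = 379 - 231.5 = 147.5.

Surplus = 147.5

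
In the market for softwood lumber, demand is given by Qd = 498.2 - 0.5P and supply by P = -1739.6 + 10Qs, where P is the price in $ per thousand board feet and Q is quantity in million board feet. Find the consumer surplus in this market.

Consumer surplus = 51984

Inverting to quantity form: Qs = 173.96 + 0.1P.
Set Qd = Qs: 498.2 - 0.5P = 173.96 + 0.1P, so 324.24 = 0.6P and P* = 540.4.
Then Q* = 498.2 - 0.5(540.4) = 228.
Demand choke price (Qd = 0): P = 498.2/0.5 = 996.4. Consumer surplus = ½ × (996.4 - 540.4) × 228 = 51984.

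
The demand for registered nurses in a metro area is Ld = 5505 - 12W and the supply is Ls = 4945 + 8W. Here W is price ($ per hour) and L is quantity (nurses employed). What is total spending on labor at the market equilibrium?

Total spending on labor = 144732

Set Ld = Ls: 5505 - 12W = 4945 + 8W, so 560 = 20W and W* = 28.
Then L* = 5505 - 12(28) = 5169.
Total spending on labor = W* × L* = 28 × 5169 = 144732.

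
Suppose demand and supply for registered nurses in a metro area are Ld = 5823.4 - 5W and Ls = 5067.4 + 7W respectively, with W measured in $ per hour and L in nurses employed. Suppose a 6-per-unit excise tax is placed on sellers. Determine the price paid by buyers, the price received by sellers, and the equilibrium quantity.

The tax drives a wedge W_b - W_s = 6. Substituting W_s = W_b - 6 into supply: Ls = 5025.4 + 7W_b.
Equate demand and the shifted supply: 5823.4 - 5W_b = 5025.4 + 7W_b, giving 12W_b = 798, so W_b = 66.5.
So W_s = 60.5 and the quantity traded is L = 5823.4 - 5(66.5) = 5490.9.

W_b = 66.5, W_s = 60.5, L = 5490.9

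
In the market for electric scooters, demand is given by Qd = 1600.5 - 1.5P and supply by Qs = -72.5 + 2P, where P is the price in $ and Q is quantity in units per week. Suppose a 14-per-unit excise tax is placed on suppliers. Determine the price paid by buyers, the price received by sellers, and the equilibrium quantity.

The tax drives a wedge P_b - P_s = 14. Substituting P_s = P_b - 14 into supply: Qs = -100.5 + 2P_b.
Market clearing requires 1600.5 - 1.5P_b = -100.5 + 2P_b; hence 1701 = 3.5P_b and P_b = 486.
Then P_s = 486 - 14 = 472 and Q = 1600.5 - 1.5(486) = 871.5.

P_b = 486, P_s = 472, Q = 871.5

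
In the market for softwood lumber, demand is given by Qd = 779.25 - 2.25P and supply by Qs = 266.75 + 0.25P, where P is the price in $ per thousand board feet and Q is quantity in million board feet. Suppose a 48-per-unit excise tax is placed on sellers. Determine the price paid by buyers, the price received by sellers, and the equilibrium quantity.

P_b = 209.8, P_s = 161.8, Q = 307.2

The tax drives a wedge P_b - P_s = 48. Substituting P_s = P_b - 48 into supply: Qs = 254.75 + 0.25P_b.
Market clearing requires 779.25 - 2.25P_b = 254.75 + 0.25P_b; hence 524.5 = 2.5P_b and P_b = 209.8.
So P_s = 161.8 and the quantity traded is Q = 779.25 - 2.25(209.8) = 307.2.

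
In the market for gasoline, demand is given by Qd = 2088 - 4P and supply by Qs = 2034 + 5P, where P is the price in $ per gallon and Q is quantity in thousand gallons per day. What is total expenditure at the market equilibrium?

Total expenditure = 12384

The market clears where 2088 - 4P = 2034 + 5P. Rearranging, 9P = 54, hence P* = 6.
Then Q* = 2088 - 4(6) = 2064.
Total expenditure = P* × Q* = 6 × 2064 = 12384.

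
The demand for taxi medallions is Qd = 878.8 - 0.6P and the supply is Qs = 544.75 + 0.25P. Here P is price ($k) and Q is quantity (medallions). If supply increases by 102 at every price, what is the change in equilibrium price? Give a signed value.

ΔP = -120

Equating demand and supply, 878.8 - 0.6P = 544.75 + 0.25P gives 0.85P = 334.05, so P* = 393.
Substitute back: Q* = 878.8 - 0.6(393) = 643.
After the shift, supply is Qs = 646.75 + 0.25P.
The new intersection has 232.05 = 0.85P, i.e. P = 273, Q = 715.
ΔP = 273 - 393 = -120.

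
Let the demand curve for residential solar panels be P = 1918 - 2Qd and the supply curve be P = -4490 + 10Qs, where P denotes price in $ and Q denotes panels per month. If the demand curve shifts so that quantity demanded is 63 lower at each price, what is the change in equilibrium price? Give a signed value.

ΔP = -105

Inverting to quantity form: Qd = 959 - 0.5P and Qs = 449 + 0.1P.
Set Qd = Qs: 959 - 0.5P = 449 + 0.1P, so 510 = 0.6P and P* = 850.
Plugging P* into demand: Q* = 959 - 0.5(850) = 534.
After the shift, demand is Qd = 896 - 0.5P.
Re-solving, 0.6P = 447 gives P = 745 and Q = 523.5.
ΔP = 745 - 850 = -105.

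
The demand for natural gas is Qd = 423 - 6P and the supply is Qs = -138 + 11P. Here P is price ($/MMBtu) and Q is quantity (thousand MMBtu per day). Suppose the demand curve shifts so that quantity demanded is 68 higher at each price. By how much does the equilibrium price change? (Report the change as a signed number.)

ΔP = 4

Equating demand and supply, 423 - 6P = -138 + 11P gives 17P = 561, so P* = 33.
Plugging P* into demand: Q* = 423 - 6(33) = 225.
After the shift, demand is Qd = 491 - 6P.
New equilibrium: 629 = 17P, so P = 37 and Q = 269.
ΔP = 37 - 33 = 4.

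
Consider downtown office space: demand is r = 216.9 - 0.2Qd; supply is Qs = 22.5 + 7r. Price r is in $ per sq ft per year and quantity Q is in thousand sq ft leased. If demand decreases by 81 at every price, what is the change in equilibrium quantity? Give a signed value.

ΔQ = -47.25

Rewriting in direct form: Qd = 1084.5 - 5r.
The market clears where 1084.5 - 5r = 22.5 + 7r. Rearranging, 12r = 1062, hence r* = 88.5.
Plugging r* into demand: Q* = 1084.5 - 5(88.5) = 642.
After the shift, demand is Qd = 1003.5 - 5r.
The new intersection has 981 = 12r, i.e. r = 81.75, Q = 594.75.
ΔQ = 594.75 - 642 = -47.25.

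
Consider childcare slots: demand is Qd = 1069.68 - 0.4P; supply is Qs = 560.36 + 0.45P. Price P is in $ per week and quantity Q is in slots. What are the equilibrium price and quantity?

P* = 599.2, Q* = 830

At equilibrium Qd = Qs, so 1069.68 - 0.4P = 560.36 + 0.45P; collecting terms, 509.32 = 0.85P and P* = 599.2.
Then Q* = 1069.68 - 0.4(599.2) = 830.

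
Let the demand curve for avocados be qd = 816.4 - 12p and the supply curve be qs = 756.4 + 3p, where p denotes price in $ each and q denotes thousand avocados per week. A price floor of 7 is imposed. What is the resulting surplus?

With p fixed at 7, quantity demanded is 732.4 and quantity supplied is 777.4.
Surplus = qs - qd = 777.4 - 732.4 = 45.

Surplus = 45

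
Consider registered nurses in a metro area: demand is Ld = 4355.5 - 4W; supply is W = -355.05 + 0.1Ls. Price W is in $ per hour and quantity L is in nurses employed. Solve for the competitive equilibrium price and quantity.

W* = 57.5, L* = 4125.5

Solving each curve for L: Ls = 3550.5 + 10W.
Equating demand and supply, 4355.5 - 4W = 3550.5 + 10W gives 14W = 805, so W* = 57.5.
Then L* = 4355.5 - 4(57.5) = 4125.5.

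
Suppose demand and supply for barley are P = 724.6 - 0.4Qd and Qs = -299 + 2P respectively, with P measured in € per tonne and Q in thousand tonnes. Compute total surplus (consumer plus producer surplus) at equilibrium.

Rewriting in direct form: Qd = 1811.5 - 2.5P.
At equilibrium Qd = Qs, so 1811.5 - 2.5P = -299 + 2P; collecting terms, 2110.5 = 4.5P and P* = 469.
Plugging P* into demand: Q* = 1811.5 - 2.5(469) = 639.
Demand choke price = 724.6; supply choke price = 149.5. CS = ½(724.6 - 469)(639) = 81664.2; PS = ½(469 - 149.5)(639) = 102080.25. Total surplus = 183744.45.

Total surplus = 183744.45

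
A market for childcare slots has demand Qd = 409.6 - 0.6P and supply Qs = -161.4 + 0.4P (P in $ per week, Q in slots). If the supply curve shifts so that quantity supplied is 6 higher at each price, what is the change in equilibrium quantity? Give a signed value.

ΔQ = 3.6

Set Qd = Qs: 409.6 - 0.6P = -161.4 + 0.4P, so 571 = P and P* = 571.
Plugging P* into demand: Q* = 409.6 - 0.6(571) = 67.
After the shift, supply is Qs = -155.4 + 0.4P.
Re-solving, P = 565 gives P = 565 and Q = 70.6.
ΔQ = 70.6 - 67 = 3.6.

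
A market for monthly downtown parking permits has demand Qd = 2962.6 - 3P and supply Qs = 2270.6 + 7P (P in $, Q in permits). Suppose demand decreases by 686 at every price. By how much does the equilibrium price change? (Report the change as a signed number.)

Equating demand and supply, 2962.6 - 3P = 2270.6 + 7P gives 10P = 692, so P* = 69.2.
Plugging P* into demand: Q* = 2962.6 - 3(69.2) = 2755.
After the shift, demand is Qd = 2276.6 - 3P.
The new intersection has 6 = 10P, i.e. P = 0.6, Q = 2274.8.
ΔP = 0.6 - 69.2 = -68.6.

ΔP = -68.6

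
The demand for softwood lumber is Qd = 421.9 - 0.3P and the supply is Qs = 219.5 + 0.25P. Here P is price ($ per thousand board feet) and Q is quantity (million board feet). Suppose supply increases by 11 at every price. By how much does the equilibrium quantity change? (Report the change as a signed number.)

Equating demand and supply, 421.9 - 0.3P = 219.5 + 0.25P gives 0.55P = 202.4, so P* = 368.
Substitute back: Q* = 421.9 - 0.3(368) = 311.5.
After the shift, supply is Qs = 230.5 + 0.25P.
The new intersection has 191.4 = 0.55P, i.e. P = 348, Q = 317.5.
ΔQ = 317.5 - 311.5 = 6.

ΔQ = 6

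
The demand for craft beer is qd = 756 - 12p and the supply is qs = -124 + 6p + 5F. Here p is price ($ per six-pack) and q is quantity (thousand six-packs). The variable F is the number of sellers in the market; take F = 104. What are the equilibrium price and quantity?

With F = 104, supply is qs = 396 + 6p.
Equating demand and supply, 756 - 12p = 396 + 6p gives 18p = 360, so p* = 20.
Substitute back: q* = 756 - 12(20) = 516.

p* = 20, q* = 516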